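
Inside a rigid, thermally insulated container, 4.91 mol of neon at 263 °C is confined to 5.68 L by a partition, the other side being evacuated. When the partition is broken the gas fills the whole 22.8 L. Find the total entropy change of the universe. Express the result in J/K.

ΔS_universe = 56.7 J/K

No heat is exchanged and no work is done, so the ideal-gas temperature stays constant.
Entropy is a state function; using a reversible isothermal path, ΔS_gas = nR ln(V₂/V₁) = 4.91 × 8.314 × ln(22.8/5.68) = 56.7 J/K.
The insulated surroundings exchange no heat, so ΔS_surr = 0 and ΔS_universe = ΔS_gas.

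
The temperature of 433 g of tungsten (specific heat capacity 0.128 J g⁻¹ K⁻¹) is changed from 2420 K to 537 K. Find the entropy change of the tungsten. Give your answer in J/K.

ΔS = ∫dQ_rev/T = m c ln(T₂/T₁) = 433 × 0.128 × ln(537/2420) = -83.4 J/K.

ΔS = -83.4 J/K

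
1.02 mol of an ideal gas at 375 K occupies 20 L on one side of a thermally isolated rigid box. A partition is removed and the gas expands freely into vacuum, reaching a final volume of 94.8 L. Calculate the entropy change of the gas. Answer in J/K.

For an ideal gas in free expansion Q = 0 and W = 0, so T is unchanged.
Entropy is a state function; using a reversible isothermal path, ΔS_gas = nR ln(V₂/V₁) = 1.02 × 8.314 × ln(94.8/20) = 13.2 J/K.

ΔS_gas = 13.2 J/K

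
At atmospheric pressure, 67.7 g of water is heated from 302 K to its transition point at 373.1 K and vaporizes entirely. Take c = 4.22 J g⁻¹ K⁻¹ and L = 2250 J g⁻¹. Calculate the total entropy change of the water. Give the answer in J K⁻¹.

Warming step: ΔS₁ = m c ln(T_tr/T_i) = 67.7 × 4.22 × ln(373.1/302) = 60.4 J/K.
Phase change: ΔS₂ = +mL/T_tr = 67.7 × 2250 / 373.1 = 408.3 J/K.
ΔS_total = (60.4) + (408.3) = 469 J/K.

ΔS = 469 J/K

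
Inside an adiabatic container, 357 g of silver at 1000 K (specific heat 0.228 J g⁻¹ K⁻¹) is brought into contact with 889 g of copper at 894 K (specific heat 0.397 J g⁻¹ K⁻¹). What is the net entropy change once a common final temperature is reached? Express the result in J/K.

ΔS_total = 0.425 J/K

Energy balance: T_f = (m₁c₁T₁ + m₂c₂T₂)/(m₁c₁ + m₂c₂) = 913.87 K.
ΔS₁ = m₁c₁ ln(T_f/T₁) = 81.396 × ln(913.87/1000) = -7.3315 J/K.
ΔS₂ = m₂c₂ ln(T_f/T₂) = 352.933 × ln(913.87/894) = 7.7565 J/K.
ΔS_total = -7.3315 + 7.7565 = 0.425 J/K.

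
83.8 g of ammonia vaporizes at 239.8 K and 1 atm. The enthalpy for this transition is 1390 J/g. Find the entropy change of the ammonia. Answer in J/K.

Heat absorbed by the substance: Q = mL = 83.8 × 1390 = 116482 J.
At constant T, ΔS = Q_rev/T = 116482 / 239.8 = 486 J/K.

ΔS = 486 J/K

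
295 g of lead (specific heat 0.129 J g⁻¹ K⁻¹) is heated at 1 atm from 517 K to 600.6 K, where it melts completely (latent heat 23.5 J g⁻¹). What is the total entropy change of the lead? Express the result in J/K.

Warming step: ΔS₁ = m c ln(T_tr/T_i) = 295 × 0.129 × ln(600.6/517) = 5.704 J/K.
Phase change: ΔS₂ = +mL/T_tr = 295 × 23.5 / 600.6 = 11.54 J/K.
ΔS_total = (5.704) + (11.54) = 17.2 J/K.

ΔS = 17.2 J/K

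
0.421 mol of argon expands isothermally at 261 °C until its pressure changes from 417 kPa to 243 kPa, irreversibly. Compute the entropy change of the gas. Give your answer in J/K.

Entropy is a state function, so ΔS_gas depends only on the end states.
For an isothermal ideal gas ΔS_gas = nR ln(P₁/P₂) = 0.421 × 8.314 × ln(417/243) = 1.89 J/K.

ΔS_gas = 1.89 J/K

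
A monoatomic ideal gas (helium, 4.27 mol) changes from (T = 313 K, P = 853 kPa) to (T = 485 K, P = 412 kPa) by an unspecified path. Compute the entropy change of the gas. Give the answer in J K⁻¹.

ΔS = nC_p ln(T₂/T₁) − nR ln(P₂/P₁), with C_p = 5R/2 = 20.79 J mol⁻¹ K⁻¹ for a monoatomic ideal gas.
ΔS = 4.27 × [20.79 × ln(485/313) − 8.314 × ln(412/853)] = 64.7 J/K.

ΔS = 64.7 J/K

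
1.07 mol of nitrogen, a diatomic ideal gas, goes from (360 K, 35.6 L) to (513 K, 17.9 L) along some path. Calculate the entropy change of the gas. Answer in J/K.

Entropy is a state function: ΔS = nC_V ln(T₂/T₁) + nR ln(V₂/V₁), with C_V = 5R/2 = 20.79 J mol⁻¹ K⁻¹ for a diatomic ideal gas.
ΔS = 1.07 × [20.79 × ln(513/360) + 8.314 × ln(17.9/35.6)] = 1.76 J/K.

ΔS = 1.76 J/K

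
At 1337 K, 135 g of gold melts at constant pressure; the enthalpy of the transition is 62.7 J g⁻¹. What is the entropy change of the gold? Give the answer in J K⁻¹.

Heat absorbed by the substance: Q = mL = 135 × 62.7 = 8464.5 J.
At constant T, ΔS = Q_rev/T = 8464.5 / 1337 = 6.33 J/K.

ΔS = 6.33 J/K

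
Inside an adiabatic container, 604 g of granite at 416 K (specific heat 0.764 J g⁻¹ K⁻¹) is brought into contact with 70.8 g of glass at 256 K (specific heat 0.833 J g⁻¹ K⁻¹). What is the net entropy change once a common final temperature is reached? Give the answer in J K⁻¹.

Energy balance: T_f = (m₁c₁T₁ + m₂c₂T₂)/(m₁c₁ + m₂c₂) = 397.87 K.
ΔS₁ = m₁c₁ ln(T_f/T₁) = 461.456 × ln(397.87/416) = -20.564 J/K.
ΔS₂ = m₂c₂ ln(T_f/T₂) = 58.9764 × ln(397.87/256) = 26.005 J/K.
ΔS_total = -20.564 + 26.005 = 5.44 J/K.

ΔS_total = 5.44 J/K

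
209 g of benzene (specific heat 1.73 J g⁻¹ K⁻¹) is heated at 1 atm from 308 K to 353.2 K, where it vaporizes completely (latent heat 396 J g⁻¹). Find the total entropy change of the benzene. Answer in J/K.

Warming step: ΔS₁ = m c ln(T_tr/T_i) = 209 × 1.73 × ln(353.2/308) = 49.51 J/K.
Phase change: ΔS₂ = +mL/T_tr = 209 × 396 / 353.2 = 234.3 J/K.
ΔS_total = (49.51) + (234.3) = 284 J/K.

ΔS = 284 J/K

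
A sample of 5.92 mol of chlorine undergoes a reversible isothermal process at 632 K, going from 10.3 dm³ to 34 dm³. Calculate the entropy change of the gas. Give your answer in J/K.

For an isothermal ideal gas ΔS_gas = nR ln(V₂/V₁) = 5.92 × 8.314 × ln(34/10.3) = 58.8 J/K.

ΔS_gas = 58.8 J/K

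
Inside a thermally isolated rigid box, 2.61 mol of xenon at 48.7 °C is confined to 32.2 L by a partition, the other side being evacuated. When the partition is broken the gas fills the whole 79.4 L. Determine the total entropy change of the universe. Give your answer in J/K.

ΔS_universe = 19.6 J/K

No heat is exchanged and no work is done, so the ideal-gas temperature stays constant.
Entropy is a state function; using a reversible isothermal path, ΔS_gas = nR ln(V₂/V₁) = 2.61 × 8.314 × ln(79.4/32.2) = 19.6 J/K.
The insulated surroundings exchange no heat, so ΔS_surr = 0 and ΔS_universe = ΔS_gas.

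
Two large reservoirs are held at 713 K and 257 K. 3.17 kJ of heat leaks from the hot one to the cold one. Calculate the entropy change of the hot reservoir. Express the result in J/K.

ΔS_hot = -4.45 J/K

The hot reservoir loses heat Q, so ΔS_hot = −Q/T_H = −3170/713 = -4.45 J/K.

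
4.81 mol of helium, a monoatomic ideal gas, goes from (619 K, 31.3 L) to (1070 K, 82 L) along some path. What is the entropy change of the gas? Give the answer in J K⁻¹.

Entropy is a state function: ΔS = nC_V ln(T₂/T₁) + nR ln(V₂/V₁), with C_V = 3R/2 = 12.47 J mol⁻¹ K⁻¹ for a monoatomic ideal gas.
ΔS = 4.81 × [12.47 × ln(1070/619) + 8.314 × ln(82/31.3)] = 71.3 J/K.

ΔS = 71.3 J/K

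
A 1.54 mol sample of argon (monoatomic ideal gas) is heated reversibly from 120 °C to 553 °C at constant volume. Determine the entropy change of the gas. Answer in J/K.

In kelvin: T₁ = 393.15 K, T₂ = 826.15 K. At constant volume, ΔS = nC_V ln(T₂/T₁) with C_V = 3R/2 = 12.47 J mol⁻¹ K⁻¹.
ΔS = 1.54 × 12.47 × ln(826.15/393.15) = 14.3 J/K.

ΔS = 14.3 J/K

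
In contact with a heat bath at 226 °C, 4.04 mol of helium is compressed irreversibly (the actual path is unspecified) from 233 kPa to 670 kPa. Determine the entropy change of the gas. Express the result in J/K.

ΔS_gas = -35.5 J/K

Entropy is a state function, so ΔS_gas depends only on the end states.
For an isothermal ideal gas ΔS_gas = nR ln(P₁/P₂) = 4.04 × 8.314 × ln(233/670) = -35.5 J/K.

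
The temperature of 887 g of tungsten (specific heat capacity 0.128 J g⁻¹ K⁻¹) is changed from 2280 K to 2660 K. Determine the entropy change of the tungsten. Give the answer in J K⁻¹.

ΔS = ∫dQ_rev/T = m c ln(T₂/T₁) = 887 × 0.128 × ln(2660/2280) = 17.5 J/K.

ΔS = 17.5 J/K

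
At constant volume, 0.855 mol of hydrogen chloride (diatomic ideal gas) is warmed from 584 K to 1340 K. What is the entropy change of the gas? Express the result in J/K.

At constant volume, ΔS = nC_V ln(T₂/T₁) with C_V = 5R/2 = 20.79 J mol⁻¹ K⁻¹.
ΔS = 0.855 × 20.79 × ln(1340/584) = 14.8 J/K.

ΔS = 14.8 J/K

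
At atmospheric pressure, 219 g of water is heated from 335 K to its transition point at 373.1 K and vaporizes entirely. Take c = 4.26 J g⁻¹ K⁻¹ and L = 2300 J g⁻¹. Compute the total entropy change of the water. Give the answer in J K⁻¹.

Warming step: ΔS₁ = m c ln(T_tr/T_i) = 219 × 4.26 × ln(373.1/335) = 100.5 J/K.
Phase change: ΔS₂ = +mL/T_tr = 219 × 2300 / 373.1 = 1350 J/K.
ΔS_total = (100.5) + (1350) = 1450 J/K.

ΔS = 1450 J/K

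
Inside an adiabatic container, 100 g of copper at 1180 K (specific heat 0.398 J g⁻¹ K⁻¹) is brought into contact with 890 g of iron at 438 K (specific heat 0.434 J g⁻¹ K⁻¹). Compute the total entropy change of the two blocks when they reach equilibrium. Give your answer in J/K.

ΔS_total = 23.1 J/K

Energy balance: T_f = (m₁c₁T₁ + m₂c₂T₂)/(m₁c₁ + m₂c₂) = 507.31 K.
ΔS₁ = m₁c₁ ln(T_f/T₁) = 39.8 × ln(507.31/1180) = -33.6 J/K.
ΔS₂ = m₂c₂ ln(T_f/T₂) = 386.26 × ln(507.31/438) = 56.75 J/K.
ΔS_total = -33.6 + 56.75 = 23.1 J/K.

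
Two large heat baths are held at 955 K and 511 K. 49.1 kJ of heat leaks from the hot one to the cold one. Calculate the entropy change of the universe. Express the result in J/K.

ΔS_total = 44.7 J/K

ΔS_hot = −Q/T_H = −49100/955 = -51.41 J/K and ΔS_cold = +Q/T_C = 49100/511 = 96.09 J/K.
ΔS_total = -51.41 + 96.09 = 44.7 J/K, positive as the second law requires.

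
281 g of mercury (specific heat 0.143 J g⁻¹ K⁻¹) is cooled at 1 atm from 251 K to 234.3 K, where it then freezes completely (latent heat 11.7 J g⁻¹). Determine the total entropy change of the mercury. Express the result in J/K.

Cooling step: ΔS₁ = m c ln(T_tr/T_i) = 281 × 0.143 × ln(234.3/251) = -2.767 J/K.
Phase change: ΔS₂ = −mL/T_tr = −281 × 11.7 / 234.3 = -14.03 J/K.
ΔS_total = (-2.767) + (-14.03) = -16.8 J/K.

ΔS = -16.8 J/K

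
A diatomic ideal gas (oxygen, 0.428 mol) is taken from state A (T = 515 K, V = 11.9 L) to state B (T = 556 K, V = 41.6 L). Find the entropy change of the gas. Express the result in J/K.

Entropy is a state function: ΔS = nC_V ln(T₂/T₁) + nR ln(V₂/V₁), with C_V = 5R/2 = 20.79 J mol⁻¹ K⁻¹ for a diatomic ideal gas.
ΔS = 0.428 × [20.79 × ln(556/515) + 8.314 × ln(41.6/11.9)] = 5.13 J/K.

ΔS = 5.13 J/K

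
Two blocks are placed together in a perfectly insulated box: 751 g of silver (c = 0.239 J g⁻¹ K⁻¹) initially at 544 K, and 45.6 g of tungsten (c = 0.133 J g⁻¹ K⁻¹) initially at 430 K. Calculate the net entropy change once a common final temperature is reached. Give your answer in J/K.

ΔS_total = 0.151 J/K

Energy balance: T_f = (m₁c₁T₁ + m₂c₂T₂)/(m₁c₁ + m₂c₂) = 540.27 K.
ΔS₁ = m₁c₁ ln(T_f/T₁) = 179.489 × ln(540.27/544) = -1.234 J/K.
ΔS₂ = m₂c₂ ln(T_f/T₂) = 6.0648 × ln(540.27/430) = 1.385 J/K.
ΔS_total = -1.234 + 1.385 = 0.151 J/K.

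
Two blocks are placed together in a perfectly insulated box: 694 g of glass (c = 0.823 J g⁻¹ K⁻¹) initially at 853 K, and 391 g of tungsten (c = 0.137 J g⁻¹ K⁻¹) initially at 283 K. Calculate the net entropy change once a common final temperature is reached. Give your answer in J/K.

Energy balance: T_f = (m₁c₁T₁ + m₂c₂T₂)/(m₁c₁ + m₂c₂) = 804.13 K.
ΔS₁ = m₁c₁ ln(T_f/T₁) = 571.162 × ln(804.13/853) = -33.7 J/K.
ΔS₂ = m₂c₂ ln(T_f/T₂) = 53.567 × ln(804.13/283) = 55.94 J/K.
ΔS_total = -33.7 + 55.94 = 22.2 J/K.

ΔS_total = 22.2 J/K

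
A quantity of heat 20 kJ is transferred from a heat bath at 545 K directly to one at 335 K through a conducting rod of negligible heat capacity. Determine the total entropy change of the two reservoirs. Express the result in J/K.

ΔS_hot = −Q/T_H = −20000/545 = -36.7 J/K and ΔS_cold = +Q/T_C = 20000/335 = 59.7 J/K.
ΔS_total = -36.7 + 59.7 = 23 J/K, positive as the second law requires.

ΔS_total = 23 J/K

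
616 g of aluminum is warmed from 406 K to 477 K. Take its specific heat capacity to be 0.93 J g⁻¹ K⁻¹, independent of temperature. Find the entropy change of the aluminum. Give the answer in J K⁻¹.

ΔS = ∫dQ_rev/T = m c ln(T₂/T₁) = 616 × 0.93 × ln(477/406) = 92.3 J/K.

ΔS = 92.3 J/K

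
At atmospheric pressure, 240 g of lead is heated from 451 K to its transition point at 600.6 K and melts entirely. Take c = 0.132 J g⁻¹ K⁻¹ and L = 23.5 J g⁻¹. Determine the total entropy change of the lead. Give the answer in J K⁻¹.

ΔS = 18.5 J/K

Warming step: ΔS₁ = m c ln(T_tr/T_i) = 240 × 0.132 × ln(600.6/451) = 9.075 J/K.
Phase change: ΔS₂ = +mL/T_tr = 240 × 23.5 / 600.6 = 9.391 J/K.
ΔS_total = (9.075) + (9.391) = 18.5 J/K.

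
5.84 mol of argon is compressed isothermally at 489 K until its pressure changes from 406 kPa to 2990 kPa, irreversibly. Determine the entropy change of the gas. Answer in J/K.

ΔS_gas = -96.9 J/K

Entropy is a state function, so ΔS_gas depends only on the end states.
For an isothermal ideal gas ΔS_gas = nR ln(P₁/P₂) = 5.84 × 8.314 × ln(406/2990) = -96.9 J/K.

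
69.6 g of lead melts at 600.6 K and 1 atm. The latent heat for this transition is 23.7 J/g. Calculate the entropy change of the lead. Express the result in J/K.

Heat absorbed by the substance: Q = mL = 69.6 × 23.7 = 1649.52 J.
At constant T, ΔS = Q_rev/T = 1649.52 / 600.6 = 2.75 J/K.

ΔS = 2.75 J/K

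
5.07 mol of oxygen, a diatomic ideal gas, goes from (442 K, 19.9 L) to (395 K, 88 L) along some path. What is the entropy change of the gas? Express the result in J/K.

Entropy is a state function: ΔS = nC_V ln(T₂/T₁) + nR ln(V₂/V₁), with C_V = 5R/2 = 20.79 J mol⁻¹ K⁻¹ for a diatomic ideal gas.
ΔS = 5.07 × [20.79 × ln(395/442) + 8.314 × ln(88/19.9)] = 50.8 J/K.

ΔS = 50.8 J/K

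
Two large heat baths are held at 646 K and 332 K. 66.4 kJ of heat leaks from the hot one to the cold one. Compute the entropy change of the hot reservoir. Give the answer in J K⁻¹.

ΔS_hot = -103 J/K

The hot reservoir loses heat Q, so ΔS_hot = −Q/T_H = −66400/646 = -103 J/K.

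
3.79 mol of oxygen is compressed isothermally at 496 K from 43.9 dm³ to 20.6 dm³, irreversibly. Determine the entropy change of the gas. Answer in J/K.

Entropy is a state function, so ΔS_gas depends only on the end states.
For an isothermal ideal gas ΔS_gas = nR ln(V₂/V₁) = 3.79 × 8.314 × ln(20.6/43.9) = -23.8 J/K.

ΔS_gas = -23.8 J/K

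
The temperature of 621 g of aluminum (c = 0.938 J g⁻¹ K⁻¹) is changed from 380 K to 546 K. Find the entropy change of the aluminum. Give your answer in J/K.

ΔS = 211 J/K

ΔS = ∫dQ_rev/T = m c ln(T₂/T₁) = 621 × 0.938 × ln(546/380) = 211 J/K.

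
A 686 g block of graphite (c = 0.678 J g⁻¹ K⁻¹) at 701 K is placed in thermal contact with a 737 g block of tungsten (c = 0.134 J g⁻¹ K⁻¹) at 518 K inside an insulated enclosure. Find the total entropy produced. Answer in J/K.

ΔS_total = 3.49 J/K

Energy balance: T_f = (m₁c₁T₁ + m₂c₂T₂)/(m₁c₁ + m₂c₂) = 668.95 K.
ΔS₁ = m₁c₁ ln(T_f/T₁) = 465.108 × ln(668.95/701) = -21.77 J/K.
ΔS₂ = m₂c₂ ln(T_f/T₂) = 98.758 × ln(668.95/518) = 25.26 J/K.
ΔS_total = -21.77 + 25.26 = 3.49 J/K.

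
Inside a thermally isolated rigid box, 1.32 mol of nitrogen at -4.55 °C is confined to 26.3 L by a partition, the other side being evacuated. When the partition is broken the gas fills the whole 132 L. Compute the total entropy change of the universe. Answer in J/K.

ΔS_universe = 17.7 J/K

No heat is exchanged and no work is done, so the ideal-gas temperature stays constant.
Entropy is a state function; using a reversible isothermal path, ΔS_gas = nR ln(V₂/V₁) = 1.32 × 8.314 × ln(132/26.3) = 17.7 J/K.
The insulated surroundings exchange no heat, so ΔS_surr = 0 and ΔS_universe = ΔS_gas.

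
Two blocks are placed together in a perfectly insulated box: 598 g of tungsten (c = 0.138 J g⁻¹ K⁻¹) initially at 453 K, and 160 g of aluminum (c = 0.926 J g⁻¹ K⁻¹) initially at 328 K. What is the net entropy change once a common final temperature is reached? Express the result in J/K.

ΔS_total = 2.84 J/K

Energy balance: T_f = (m₁c₁T₁ + m₂c₂T₂)/(m₁c₁ + m₂c₂) = 372.72 K.
ΔS₁ = m₁c₁ ln(T_f/T₁) = 82.524 × ln(372.72/453) = -16.1 J/K.
ΔS₂ = m₂c₂ ln(T_f/T₂) = 148.16 × ln(372.72/328) = 18.94 J/K.
ΔS_total = -16.1 + 18.94 = 2.84 J/K.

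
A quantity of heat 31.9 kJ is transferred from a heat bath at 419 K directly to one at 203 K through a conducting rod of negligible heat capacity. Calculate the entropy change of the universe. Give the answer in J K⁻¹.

ΔS_hot = −Q/T_H = −31900/419 = -76.13 J/K and ΔS_cold = +Q/T_C = 31900/203 = 157.1 J/K.
ΔS_total = -76.13 + 157.1 = 81 J/K, positive as the second law requires.

ΔS_total = 81 J/K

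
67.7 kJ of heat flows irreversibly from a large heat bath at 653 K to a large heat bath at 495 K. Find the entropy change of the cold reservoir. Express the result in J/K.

The cold reservoir gains heat Q, so ΔS_cold = +Q/T_C = 67700/495 = 137 J/K.

ΔS_cold = 137 J/K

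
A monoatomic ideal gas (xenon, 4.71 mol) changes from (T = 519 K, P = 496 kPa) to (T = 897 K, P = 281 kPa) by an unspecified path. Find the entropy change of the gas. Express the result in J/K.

ΔS = 75.8 J/K

ΔS = nC_p ln(T₂/T₁) − nR ln(P₂/P₁), with C_p = 5R/2 = 20.79 J mol⁻¹ K⁻¹ for a monoatomic ideal gas.
ΔS = 4.71 × [20.79 × ln(897/519) − 8.314 × ln(281/496)] = 75.8 J/K.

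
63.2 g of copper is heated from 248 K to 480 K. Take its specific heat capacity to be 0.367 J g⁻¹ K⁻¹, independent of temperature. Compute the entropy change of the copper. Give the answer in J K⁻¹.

ΔS = 15.3 J/K

ΔS = ∫dQ_rev/T = m c ln(T₂/T₁) = 63.2 × 0.367 × ln(480/248) = 15.3 J/K.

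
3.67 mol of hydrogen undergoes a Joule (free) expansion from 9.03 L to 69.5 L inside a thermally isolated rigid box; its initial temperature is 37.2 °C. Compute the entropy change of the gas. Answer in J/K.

ΔS_gas = 62.3 J/K

For an ideal gas in free expansion Q = 0 and W = 0, so T is unchanged.
Entropy is a state function; using a reversible isothermal path, ΔS_gas = nR ln(V₂/V₁) = 3.67 × 8.314 × ln(69.5/9.03) = 62.3 J/K.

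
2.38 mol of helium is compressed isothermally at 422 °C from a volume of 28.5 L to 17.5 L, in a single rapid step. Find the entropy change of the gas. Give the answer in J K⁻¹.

ΔS_gas = -9.65 J/K

Entropy is a state function, so ΔS_gas depends only on the end states.
For an isothermal ideal gas ΔS_gas = nR ln(V₂/V₁) = 2.38 × 8.314 × ln(17.5/28.5) = -9.65 J/K.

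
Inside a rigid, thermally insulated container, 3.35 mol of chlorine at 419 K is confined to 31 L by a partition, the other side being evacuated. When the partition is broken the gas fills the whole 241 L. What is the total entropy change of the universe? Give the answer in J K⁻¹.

ΔS_universe = 57.1 J/K

No heat is exchanged and no work is done, so the ideal-gas temperature stays constant.
Entropy is a state function; using a reversible isothermal path, ΔS_gas = nR ln(V₂/V₁) = 3.35 × 8.314 × ln(241/31) = 57.1 J/K.
The insulated surroundings exchange no heat, so ΔS_surr = 0 and ΔS_universe = ΔS_gas.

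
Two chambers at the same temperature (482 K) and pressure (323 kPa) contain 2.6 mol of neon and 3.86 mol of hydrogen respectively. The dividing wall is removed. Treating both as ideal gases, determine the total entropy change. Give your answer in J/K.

ΔS_mix = 36.2 J/K

Mole fractions: x_A = 2.6/6.46 = 0.402, x_B = 0.598.
ΔS_mix = −R(n_A ln x_A + n_B ln x_B) = −8.314 × (2.6 ln 0.402 + 3.86 ln 0.598) = 36.2 J/K.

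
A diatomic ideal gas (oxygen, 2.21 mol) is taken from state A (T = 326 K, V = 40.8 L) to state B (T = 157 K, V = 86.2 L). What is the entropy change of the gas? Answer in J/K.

ΔS = -19.8 J/K

Entropy is a state function: ΔS = nC_V ln(T₂/T₁) + nR ln(V₂/V₁), with C_V = 5R/2 = 20.79 J mol⁻¹ K⁻¹ for a diatomic ideal gas.
ΔS = 2.21 × [20.79 × ln(157/326) + 8.314 × ln(86.2/40.8)] = -19.8 J/K.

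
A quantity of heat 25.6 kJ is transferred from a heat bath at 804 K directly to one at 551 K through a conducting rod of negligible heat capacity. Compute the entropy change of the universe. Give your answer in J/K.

ΔS_total = 14.6 J/K

ΔS_hot = −Q/T_H = −25600/804 = -31.84 J/K and ΔS_cold = +Q/T_C = 25600/551 = 46.46 J/K.
ΔS_total = -31.84 + 46.46 = 14.6 J/K, positive as the second law requires.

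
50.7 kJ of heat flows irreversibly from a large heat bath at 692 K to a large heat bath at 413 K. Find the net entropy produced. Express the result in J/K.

ΔS_hot = −Q/T_H = −50700/692 = -73.27 J/K and ΔS_cold = +Q/T_C = 50700/413 = 122.8 J/K.
ΔS_total = -73.27 + 122.8 = 49.5 J/K, positive as the second law requires.

ΔS_total = 49.5 J/K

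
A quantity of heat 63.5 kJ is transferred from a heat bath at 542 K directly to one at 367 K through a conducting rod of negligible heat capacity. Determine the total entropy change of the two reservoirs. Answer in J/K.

ΔS_total = 55.9 J/K

ΔS_hot = −Q/T_H = −63500/542 = -117.16 J/K and ΔS_cold = +Q/T_C = 63500/367 = 173.02 J/K.
ΔS_total = -117.16 + 173.02 = 55.9 J/K, positive as the second law requires.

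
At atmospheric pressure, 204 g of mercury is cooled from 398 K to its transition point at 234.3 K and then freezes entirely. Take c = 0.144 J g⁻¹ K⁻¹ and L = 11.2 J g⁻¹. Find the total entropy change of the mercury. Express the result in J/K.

Cooling step: ΔS₁ = m c ln(T_tr/T_i) = 204 × 0.144 × ln(234.3/398) = -15.56 J/K.
Phase change: ΔS₂ = −mL/T_tr = −204 × 11.2 / 234.3 = -9.752 J/K.
ΔS_total = (-15.56) + (-9.752) = -25.3 J/K.

ΔS = -25.3 J/K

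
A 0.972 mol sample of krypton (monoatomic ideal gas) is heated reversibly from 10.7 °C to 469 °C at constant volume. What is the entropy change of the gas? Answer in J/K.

In kelvin: T₁ = 283.85 K, T₂ = 742.15 K. At constant volume, ΔS = nC_V ln(T₂/T₁) with C_V = 3R/2 = 12.47 J mol⁻¹ K⁻¹.
ΔS = 0.972 × 12.47 × ln(742.15/283.85) = 11.7 J/K.

ΔS = 11.7 J/K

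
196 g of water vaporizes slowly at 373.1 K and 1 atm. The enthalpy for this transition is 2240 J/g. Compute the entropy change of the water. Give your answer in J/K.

Heat absorbed by the substance: Q = mL = 196 × 2240 = 439040 J.
At constant T, ΔS = Q_rev/T = 439040 / 373.1 = 1180 J/K.

ΔS = 1180 J/K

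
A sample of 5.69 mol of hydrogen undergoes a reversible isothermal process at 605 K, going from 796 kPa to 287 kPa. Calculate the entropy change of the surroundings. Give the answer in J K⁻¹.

ΔS_surr = -48.3 J/K

For an isothermal ideal gas ΔS_gas = nR ln(P₁/P₂) = 5.69 × 8.314 × ln(796/287) = 48.3 J/K.
The process is reversible, so ΔS_surr = −ΔS_gas = -48.3 J/K and ΔS_universe = 0.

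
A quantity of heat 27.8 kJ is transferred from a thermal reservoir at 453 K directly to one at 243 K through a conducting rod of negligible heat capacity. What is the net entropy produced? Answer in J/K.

ΔS_total = 53 J/K

ΔS_hot = −Q/T_H = −27800/453 = -61.37 J/K and ΔS_cold = +Q/T_C = 27800/243 = 114.4 J/K.
ΔS_total = -61.37 + 114.4 = 53 J/K, positive as the second law requires.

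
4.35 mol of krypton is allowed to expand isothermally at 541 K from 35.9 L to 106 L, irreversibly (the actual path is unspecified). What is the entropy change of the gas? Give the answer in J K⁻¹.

ΔS_gas = 39.2 J/K

Entropy is a state function, so ΔS_gas depends only on the end states.
For an isothermal ideal gas ΔS_gas = nR ln(V₂/V₁) = 4.35 × 8.314 × ln(106/35.9) = 39.2 J/K.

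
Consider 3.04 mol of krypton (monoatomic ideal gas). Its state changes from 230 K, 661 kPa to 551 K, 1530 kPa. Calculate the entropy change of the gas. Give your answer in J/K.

ΔS = 34 J/K

ΔS = nC_p ln(T₂/T₁) − nR ln(P₂/P₁), with C_p = 5R/2 = 20.79 J mol⁻¹ K⁻¹ for a monoatomic ideal gas.
ΔS = 3.04 × [20.79 × ln(551/230) − 8.314 × ln(1530/661)] = 34 J/K.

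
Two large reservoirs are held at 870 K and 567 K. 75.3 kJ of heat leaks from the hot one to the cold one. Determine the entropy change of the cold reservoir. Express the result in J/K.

The cold reservoir gains heat Q, so ΔS_cold = +Q/T_C = 75300/567 = 133 J/K.

ΔS_cold = 133 J/K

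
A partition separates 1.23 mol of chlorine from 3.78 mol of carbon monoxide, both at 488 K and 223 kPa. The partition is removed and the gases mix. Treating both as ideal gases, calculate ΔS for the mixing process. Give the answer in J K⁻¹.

ΔS_mix = 23.2 J/K

Mole fractions: x_A = 1.23/5.01 = 0.246, x_B = 0.754.
ΔS_mix = −R(n_A ln x_A + n_B ln x_B) = −8.314 × (1.23 ln 0.246 + 3.78 ln 0.754) = 23.2 J/K.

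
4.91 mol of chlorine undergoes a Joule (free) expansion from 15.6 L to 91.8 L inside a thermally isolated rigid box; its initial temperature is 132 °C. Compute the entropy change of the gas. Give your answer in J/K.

ΔS_gas = 72.4 J/K

For an ideal gas in free expansion Q = 0 and W = 0, so T is unchanged.
Entropy is a state function; using a reversible isothermal path, ΔS_gas = nR ln(V₂/V₁) = 4.91 × 8.314 × ln(91.8/15.6) = 72.4 J/K.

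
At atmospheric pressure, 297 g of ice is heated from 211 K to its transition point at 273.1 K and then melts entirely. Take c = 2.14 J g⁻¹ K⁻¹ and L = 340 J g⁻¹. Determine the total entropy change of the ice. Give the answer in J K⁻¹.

ΔS = 534 J/K

Warming step: ΔS₁ = m c ln(T_tr/T_i) = 297 × 2.14 × ln(273.1/211) = 164 J/K.
Phase change: ΔS₂ = +mL/T_tr = 297 × 340 / 273.1 = 369.8 J/K.
ΔS_total = (164) + (369.8) = 534 J/K.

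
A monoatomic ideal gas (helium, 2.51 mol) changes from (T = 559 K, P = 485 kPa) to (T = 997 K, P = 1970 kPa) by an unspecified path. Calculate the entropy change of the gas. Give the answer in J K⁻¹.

ΔS = 0.936 J/K

ΔS = nC_p ln(T₂/T₁) − nR ln(P₂/P₁), with C_p = 5R/2 = 20.79 J mol⁻¹ K⁻¹ for a monoatomic ideal gas.
ΔS = 2.51 × [20.79 × ln(997/559) − 8.314 × ln(1970/485)] = 0.936 J/K.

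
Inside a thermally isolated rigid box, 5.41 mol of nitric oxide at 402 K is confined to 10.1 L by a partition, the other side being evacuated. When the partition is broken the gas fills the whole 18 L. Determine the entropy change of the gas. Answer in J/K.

For an ideal gas in free expansion Q = 0 and W = 0, so T is unchanged.
Entropy is a state function; using a reversible isothermal path, ΔS_gas = nR ln(V₂/V₁) = 5.41 × 8.314 × ln(18/10.1) = 26 J/K.

ΔS_gas = 26 J/K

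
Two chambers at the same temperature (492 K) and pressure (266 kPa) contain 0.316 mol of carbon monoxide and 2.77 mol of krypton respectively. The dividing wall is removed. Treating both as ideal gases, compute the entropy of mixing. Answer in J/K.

Mole fractions: x_A = 0.316/3.09 = 0.102, x_B = 0.898.
ΔS_mix = −R(n_A ln x_A + n_B ln x_B) = −8.314 × (0.316 ln 0.102 + 2.77 ln 0.898) = 8.48 J/K.

ΔS_mix = 8.48 J/K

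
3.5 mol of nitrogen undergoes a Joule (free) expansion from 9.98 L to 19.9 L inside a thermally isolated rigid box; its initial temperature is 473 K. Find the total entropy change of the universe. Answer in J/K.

ΔS_universe = 20.1 J/K

For an ideal gas in free expansion Q = 0 and W = 0, so T is unchanged.
Entropy is a state function; using a reversible isothermal path, ΔS_gas = nR ln(V₂/V₁) = 3.5 × 8.314 × ln(19.9/9.98) = 20.1 J/K.
The insulated surroundings exchange no heat, so ΔS_surr = 0 and ΔS_universe = ΔS_gas.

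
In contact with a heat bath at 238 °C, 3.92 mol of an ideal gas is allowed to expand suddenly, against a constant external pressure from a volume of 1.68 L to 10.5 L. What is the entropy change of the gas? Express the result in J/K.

ΔS_gas = 59.7 J/K

Entropy is a state function, so ΔS_gas depends only on the end states.
For an isothermal ideal gas ΔS_gas = nR ln(V₂/V₁) = 3.92 × 8.314 × ln(10.5/1.68) = 59.7 J/K.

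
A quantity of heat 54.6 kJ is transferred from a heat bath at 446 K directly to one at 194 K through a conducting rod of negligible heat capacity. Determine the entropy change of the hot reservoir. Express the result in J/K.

The hot reservoir loses heat Q, so ΔS_hot = −Q/T_H = −54600/446 = -122 J/K.

ΔS_hot = -122 J/K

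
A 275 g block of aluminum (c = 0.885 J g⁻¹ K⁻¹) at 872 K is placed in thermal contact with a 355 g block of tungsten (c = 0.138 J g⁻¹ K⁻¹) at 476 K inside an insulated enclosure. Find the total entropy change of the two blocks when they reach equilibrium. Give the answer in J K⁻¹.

Energy balance: T_f = (m₁c₁T₁ + m₂c₂T₂)/(m₁c₁ + m₂c₂) = 805.64 K.
ΔS₁ = m₁c₁ ln(T_f/T₁) = 243.375 × ln(805.64/872) = -19.26 J/K.
ΔS₂ = m₂c₂ ln(T_f/T₂) = 48.99 × ln(805.64/476) = 25.78 J/K.
ΔS_total = -19.26 + 25.78 = 6.52 J/K.

ΔS_total = 6.52 J/K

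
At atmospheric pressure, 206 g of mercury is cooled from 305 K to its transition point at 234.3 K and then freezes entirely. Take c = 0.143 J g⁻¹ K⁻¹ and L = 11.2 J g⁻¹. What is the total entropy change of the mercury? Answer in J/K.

Cooling step: ΔS₁ = m c ln(T_tr/T_i) = 206 × 0.143 × ln(234.3/305) = -7.768 J/K.
Phase change: ΔS₂ = −mL/T_tr = −206 × 11.2 / 234.3 = -9.847 J/K.
ΔS_total = (-7.768) + (-9.847) = -17.6 J/K.

ΔS = -17.6 J/K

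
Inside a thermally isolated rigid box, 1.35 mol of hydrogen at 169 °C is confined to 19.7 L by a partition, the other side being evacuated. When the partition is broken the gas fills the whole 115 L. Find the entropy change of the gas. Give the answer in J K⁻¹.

ΔS_gas = 19.8 J/K

No heat is exchanged and no work is done, so the ideal-gas temperature stays constant.
Entropy is a state function; using a reversible isothermal path, ΔS_gas = nR ln(V₂/V₁) = 1.35 × 8.314 × ln(115/19.7) = 19.8 J/K.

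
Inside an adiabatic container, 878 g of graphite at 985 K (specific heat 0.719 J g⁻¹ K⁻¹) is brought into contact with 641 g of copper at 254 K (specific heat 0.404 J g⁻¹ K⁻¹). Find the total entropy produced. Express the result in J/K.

ΔS_total = 134 J/K

Energy balance: T_f = (m₁c₁T₁ + m₂c₂T₂)/(m₁c₁ + m₂c₂) = 772.36 K.
ΔS₁ = m₁c₁ ln(T_f/T₁) = 631.282 × ln(772.36/985) = -153.5 J/K.
ΔS₂ = m₂c₂ ln(T_f/T₂) = 258.964 × ln(772.36/254) = 288 J/K.
ΔS_total = -153.5 + 288 = 134 J/K.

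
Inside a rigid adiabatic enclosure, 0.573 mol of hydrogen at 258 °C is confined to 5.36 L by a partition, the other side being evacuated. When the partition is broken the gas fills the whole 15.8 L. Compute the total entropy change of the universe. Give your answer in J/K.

No heat is exchanged and no work is done, so the ideal-gas temperature stays constant.
Entropy is a state function; using a reversible isothermal path, ΔS_gas = nR ln(V₂/V₁) = 0.573 × 8.314 × ln(15.8/5.36) = 5.15 J/K.
The insulated surroundings exchange no heat, so ΔS_surr = 0 and ΔS_universe = ΔS_gas.

ΔS_universe = 5.15 J/K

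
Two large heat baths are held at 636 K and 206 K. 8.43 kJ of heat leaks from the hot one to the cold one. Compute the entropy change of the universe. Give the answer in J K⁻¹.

ΔS_total = 27.7 J/K

ΔS_hot = −Q/T_H = −8430/636 = -13.25 J/K and ΔS_cold = +Q/T_C = 8430/206 = 40.92 J/K.
ΔS_total = -13.25 + 40.92 = 27.7 J/K, positive as the second law requires.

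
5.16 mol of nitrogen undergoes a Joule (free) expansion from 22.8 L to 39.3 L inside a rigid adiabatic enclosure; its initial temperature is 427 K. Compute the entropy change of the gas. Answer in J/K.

For an ideal gas in free expansion Q = 0 and W = 0, so T is unchanged.
Entropy is a state function; using a reversible isothermal path, ΔS_gas = nR ln(V₂/V₁) = 5.16 × 8.314 × ln(39.3/22.8) = 23.4 J/K.

ΔS_gas = 23.4 J/K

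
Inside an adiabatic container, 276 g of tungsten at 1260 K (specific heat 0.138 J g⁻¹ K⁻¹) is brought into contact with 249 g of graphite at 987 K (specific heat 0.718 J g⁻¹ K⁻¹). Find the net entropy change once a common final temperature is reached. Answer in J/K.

Energy balance: T_f = (m₁c₁T₁ + m₂c₂T₂)/(m₁c₁ + m₂c₂) = 1034.9 K.
ΔS₁ = m₁c₁ ln(T_f/T₁) = 38.088 × ln(1034.9/1260) = -7.494 J/K.
ΔS₂ = m₂c₂ ln(T_f/T₂) = 178.782 × ln(1034.9/987) = 8.48 J/K.
ΔS_total = -7.494 + 8.48 = 0.986 J/K.

ΔS_total = 0.986 J/K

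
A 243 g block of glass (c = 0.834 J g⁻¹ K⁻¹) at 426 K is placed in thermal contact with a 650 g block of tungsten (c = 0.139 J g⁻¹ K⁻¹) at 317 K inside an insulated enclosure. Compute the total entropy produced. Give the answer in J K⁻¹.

ΔS_total = 2.62 J/K

Energy balance: T_f = (m₁c₁T₁ + m₂c₂T₂)/(m₁c₁ + m₂c₂) = 392.39 K.
ΔS₁ = m₁c₁ ln(T_f/T₁) = 202.662 × ln(392.39/426) = -16.66 J/K.
ΔS₂ = m₂c₂ ln(T_f/T₂) = 90.35 × ln(392.39/317) = 19.28 J/K.
ΔS_total = -16.66 + 19.28 = 2.62 J/K.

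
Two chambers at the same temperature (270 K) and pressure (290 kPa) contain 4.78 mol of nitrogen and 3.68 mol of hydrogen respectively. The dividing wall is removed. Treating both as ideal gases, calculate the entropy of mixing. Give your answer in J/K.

ΔS_mix = 48.2 J/K

Mole fractions: x_A = 4.78/8.46 = 0.565, x_B = 0.435.
ΔS_mix = −R(n_A ln x_A + n_B ln x_B) = −8.314 × (4.78 ln 0.565 + 3.68 ln 0.435) = 48.2 J/K.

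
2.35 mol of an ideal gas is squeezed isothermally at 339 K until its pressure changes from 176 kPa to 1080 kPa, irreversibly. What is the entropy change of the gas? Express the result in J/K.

ΔS_gas = -35.4 J/K

Entropy is a state function, so ΔS_gas depends only on the end states.
For an isothermal ideal gas ΔS_gas = nR ln(P₁/P₂) = 2.35 × 8.314 × ln(176/1080) = -35.4 J/K.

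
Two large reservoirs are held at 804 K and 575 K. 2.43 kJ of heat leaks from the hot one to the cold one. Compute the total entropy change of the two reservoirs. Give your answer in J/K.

ΔS_total = 1.2 J/K

ΔS_hot = −Q/T_H = −2430/804 = -3.022 J/K and ΔS_cold = +Q/T_C = 2430/575 = 4.226 J/K.
ΔS_total = -3.022 + 4.226 = 1.2 J/K, positive as the second law requires.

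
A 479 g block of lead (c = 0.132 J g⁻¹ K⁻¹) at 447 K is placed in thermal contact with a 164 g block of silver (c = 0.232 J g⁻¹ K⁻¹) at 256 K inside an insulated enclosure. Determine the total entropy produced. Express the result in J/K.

ΔS_total = 3.49 J/K

Energy balance: T_f = (m₁c₁T₁ + m₂c₂T₂)/(m₁c₁ + m₂c₂) = 375.24 K.
ΔS₁ = m₁c₁ ln(T_f/T₁) = 63.228 × ln(375.24/447) = -11.06 J/K.
ΔS₂ = m₂c₂ ln(T_f/T₂) = 38.048 × ln(375.24/256) = 14.55 J/K.
ΔS_total = -11.06 + 14.55 = 3.49 J/K.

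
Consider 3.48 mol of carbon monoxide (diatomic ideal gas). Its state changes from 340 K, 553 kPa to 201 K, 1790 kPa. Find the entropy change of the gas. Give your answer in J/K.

ΔS = -87.2 J/K

ΔS = nC_p ln(T₂/T₁) − nR ln(P₂/P₁), with C_p = 7R/2 = 29.1 J mol⁻¹ K⁻¹ for a diatomic ideal gas.
ΔS = 3.48 × [29.1 × ln(201/340) − 8.314 × ln(1790/553)] = -87.2 J/K.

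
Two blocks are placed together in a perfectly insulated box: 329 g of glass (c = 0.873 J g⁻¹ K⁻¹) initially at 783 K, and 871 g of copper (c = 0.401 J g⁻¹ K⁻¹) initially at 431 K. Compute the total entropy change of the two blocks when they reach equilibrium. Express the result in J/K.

ΔS_total = 28.2 J/K

Energy balance: T_f = (m₁c₁T₁ + m₂c₂T₂)/(m₁c₁ + m₂c₂) = 589.84 K.
ΔS₁ = m₁c₁ ln(T_f/T₁) = 287.217 × ln(589.84/783) = -81.36 J/K.
ΔS₂ = m₂c₂ ln(T_f/T₂) = 349.271 × ln(589.84/431) = 109.6 J/K.
ΔS_total = -81.36 + 109.6 = 28.2 J/K.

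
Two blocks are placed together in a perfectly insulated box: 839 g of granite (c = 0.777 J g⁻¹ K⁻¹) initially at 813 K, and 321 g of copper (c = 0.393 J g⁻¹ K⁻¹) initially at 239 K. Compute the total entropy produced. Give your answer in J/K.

Energy balance: T_f = (m₁c₁T₁ + m₂c₂T₂)/(m₁c₁ + m₂c₂) = 719.93 K.
ΔS₁ = m₁c₁ ln(T_f/T₁) = 651.903 × ln(719.93/813) = -79.254 J/K.
ΔS₂ = m₂c₂ ln(T_f/T₂) = 126.153 × ln(719.93/239) = 139.11 J/K.
ΔS_total = -79.254 + 139.11 = 59.9 J/K.

ΔS_total = 59.9 J/K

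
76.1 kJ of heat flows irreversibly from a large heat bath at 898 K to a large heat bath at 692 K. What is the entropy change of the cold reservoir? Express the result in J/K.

ΔS_cold = 110 J/K

The cold reservoir gains heat Q, so ΔS_cold = +Q/T_C = 76100/692 = 110 J/K.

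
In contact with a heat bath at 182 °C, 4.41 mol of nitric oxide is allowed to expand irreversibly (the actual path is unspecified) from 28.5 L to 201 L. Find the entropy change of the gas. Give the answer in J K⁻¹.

Entropy is a state function, so ΔS_gas depends only on the end states.
For an isothermal ideal gas ΔS_gas = nR ln(V₂/V₁) = 4.41 × 8.314 × ln(201/28.5) = 71.6 J/K.

ΔS_gas = 71.6 J/K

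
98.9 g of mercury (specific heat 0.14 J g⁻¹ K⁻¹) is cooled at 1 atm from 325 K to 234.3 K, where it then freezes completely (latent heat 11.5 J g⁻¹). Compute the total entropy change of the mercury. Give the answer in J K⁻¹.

Cooling step: ΔS₁ = m c ln(T_tr/T_i) = 98.9 × 0.14 × ln(234.3/325) = -4.531 J/K.
Phase change: ΔS₂ = −mL/T_tr = −98.9 × 11.5 / 234.3 = -4.854 J/K.
ΔS_total = (-4.531) + (-4.854) = -9.38 J/K.

ΔS = -9.38 J/K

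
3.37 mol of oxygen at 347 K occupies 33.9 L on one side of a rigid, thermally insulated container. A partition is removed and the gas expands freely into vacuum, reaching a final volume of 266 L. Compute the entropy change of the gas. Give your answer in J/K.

No heat is exchanged and no work is done, so the ideal-gas temperature stays constant.
Entropy is a state function; using a reversible isothermal path, ΔS_gas = nR ln(V₂/V₁) = 3.37 × 8.314 × ln(266/33.9) = 57.7 J/K.

ΔS_gas = 57.7 J/K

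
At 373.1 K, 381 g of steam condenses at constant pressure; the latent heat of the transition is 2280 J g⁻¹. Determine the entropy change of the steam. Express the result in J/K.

ΔS = -2330 J/K

Heat released by the substance: Q = −mL = −381 × 2280 = −868680 J.
At constant T, ΔS = Q_rev/T = −868680 / 373.1 = -2330 J/K.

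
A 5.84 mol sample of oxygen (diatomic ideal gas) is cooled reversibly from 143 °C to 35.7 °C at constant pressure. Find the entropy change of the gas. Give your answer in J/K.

ΔS = -50.7 J/K

In kelvin: T₁ = 416.15 K, T₂ = 308.85 K. At constant pressure, ΔS = nC_p ln(T₂/T₁) with C_p = 7R/2 = 29.1 J mol⁻¹ K⁻¹.
ΔS = 5.84 × 29.1 × ln(308.85/416.15) = -50.7 J/K.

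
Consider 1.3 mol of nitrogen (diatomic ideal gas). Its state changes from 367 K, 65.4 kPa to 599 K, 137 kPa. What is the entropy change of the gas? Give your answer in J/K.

ΔS = nC_p ln(T₂/T₁) − nR ln(P₂/P₁), with C_p = 7R/2 = 29.1 J mol⁻¹ K⁻¹ for a diatomic ideal gas.
ΔS = 1.3 × [29.1 × ln(599/367) − 8.314 × ln(137/65.4)] = 10.5 J/K.

ΔS = 10.5 J/K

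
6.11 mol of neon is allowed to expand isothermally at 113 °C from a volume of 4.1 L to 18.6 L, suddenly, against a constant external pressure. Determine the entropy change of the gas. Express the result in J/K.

ΔS_gas = 76.8 J/K

Entropy is a state function, so ΔS_gas depends only on the end states.
For an isothermal ideal gas ΔS_gas = nR ln(V₂/V₁) = 6.11 × 8.314 × ln(18.6/4.1) = 76.8 J/K.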